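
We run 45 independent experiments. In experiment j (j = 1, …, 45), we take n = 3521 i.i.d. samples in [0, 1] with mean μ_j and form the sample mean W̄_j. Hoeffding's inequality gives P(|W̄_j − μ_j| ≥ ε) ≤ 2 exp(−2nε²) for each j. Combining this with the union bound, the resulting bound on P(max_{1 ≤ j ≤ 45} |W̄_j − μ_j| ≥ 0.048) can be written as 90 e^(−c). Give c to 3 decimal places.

Union bound over the 45 events: P(max_{1 ≤ j ≤ 45} |W̄_j − μ_j| ≥ 0.048) ≤ 45·2·exp(−2nε²) = 90 exp(−2·3521·0.048²).
So c = 2·3521·0.048² = 16.2248.

16.225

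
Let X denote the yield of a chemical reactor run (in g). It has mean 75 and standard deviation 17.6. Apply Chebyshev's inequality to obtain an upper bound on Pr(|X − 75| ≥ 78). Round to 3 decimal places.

Chebyshev: Pr(|X − μ| ≥ t) ≤ Var(X)/t².
Var(X) = σ² = 17.6² = 309.76.
Bound = 309.76 / 6084 = 0.0509.

0.051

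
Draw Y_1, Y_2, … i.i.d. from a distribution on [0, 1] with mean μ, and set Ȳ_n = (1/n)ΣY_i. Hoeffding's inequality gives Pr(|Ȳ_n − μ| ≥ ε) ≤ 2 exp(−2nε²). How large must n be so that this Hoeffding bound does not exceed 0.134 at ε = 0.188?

Require 2·exp(−2nε²) ≤ 0.134, i.e. 2nε² ≥ ln(2/0.134) = 2.703063.
So n ≥ 2.703063 / (2·0.188²) = 38.239.
The smallest integer n is 39.

39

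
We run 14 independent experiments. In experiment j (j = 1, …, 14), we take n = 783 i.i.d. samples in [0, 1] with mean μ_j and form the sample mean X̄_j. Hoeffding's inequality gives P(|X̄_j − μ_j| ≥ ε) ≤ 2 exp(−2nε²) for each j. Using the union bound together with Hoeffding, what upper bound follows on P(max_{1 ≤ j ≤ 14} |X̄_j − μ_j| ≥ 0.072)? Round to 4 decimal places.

0.0083

Per-experiment Hoeffding bound: 2·exp(−2·783·0.072²) = 2·exp(−8.11814) = 0.00059616.
Union bound over 14 events: 14·0.00059616 = 0.00835.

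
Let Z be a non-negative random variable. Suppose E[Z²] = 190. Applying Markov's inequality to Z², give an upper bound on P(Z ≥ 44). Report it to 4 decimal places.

0.0981

Since Z ≥ 0, the event {Z ≥ 44} is the same as {Z² ≥ 1936}.
Markov's inequality applied to Z² gives P(Z² ≥ 1936) ≤ E[Z²]/1936 = 190/1936 = 0.0981.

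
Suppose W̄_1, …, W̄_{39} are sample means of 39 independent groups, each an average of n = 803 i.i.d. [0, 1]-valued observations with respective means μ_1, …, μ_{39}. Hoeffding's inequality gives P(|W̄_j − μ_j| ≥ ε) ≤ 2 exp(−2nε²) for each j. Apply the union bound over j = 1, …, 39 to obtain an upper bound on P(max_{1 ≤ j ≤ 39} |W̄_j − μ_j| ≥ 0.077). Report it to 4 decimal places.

0.0057

Per-experiment Hoeffding bound: 2·exp(−2·803·0.077²) = 2·exp(−9.52197) = 0.00014645.
Union bound over 39 events: 39·0.00014645 = 0.00571.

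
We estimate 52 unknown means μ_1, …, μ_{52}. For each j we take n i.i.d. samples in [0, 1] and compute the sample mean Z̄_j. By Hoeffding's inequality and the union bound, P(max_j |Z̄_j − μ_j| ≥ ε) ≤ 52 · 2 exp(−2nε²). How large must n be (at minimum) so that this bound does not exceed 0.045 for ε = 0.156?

160

Need 2·52·exp(−2nε²) ≤ 0.045, i.e. exp(−2nε²) ≤ 0.045/104.
So 2nε² ≥ ln(104/0.045) = 7.745484.
Hence n ≥ 7.745484/(2·0.156²) = 159.136.
The smallest integer n is 160.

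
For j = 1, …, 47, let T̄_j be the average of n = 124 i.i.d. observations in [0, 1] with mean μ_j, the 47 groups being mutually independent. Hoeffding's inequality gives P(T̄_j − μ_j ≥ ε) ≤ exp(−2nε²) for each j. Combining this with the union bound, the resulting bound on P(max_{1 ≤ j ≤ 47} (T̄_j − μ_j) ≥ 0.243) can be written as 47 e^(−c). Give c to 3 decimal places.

14.644

Union bound over the 47 events: P(max_{1 ≤ j ≤ 47} (T̄_j − μ_j) ≥ 0.243) ≤ 47·exp(−2nε²) = 47 exp(−2·124·0.243²).
So c = 2·124·0.243² = 14.6442.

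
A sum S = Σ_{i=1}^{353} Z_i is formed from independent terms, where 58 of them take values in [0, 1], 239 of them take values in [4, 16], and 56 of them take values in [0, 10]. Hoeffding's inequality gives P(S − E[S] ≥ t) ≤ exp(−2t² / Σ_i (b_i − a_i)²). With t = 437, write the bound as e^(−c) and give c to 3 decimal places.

9.531

Σ(b_i − a_i)² = 58·1² + 239·12² + 56·10² = 40074.
c = 2t² / 40074 = 2·437² / 40074 = 9.5308.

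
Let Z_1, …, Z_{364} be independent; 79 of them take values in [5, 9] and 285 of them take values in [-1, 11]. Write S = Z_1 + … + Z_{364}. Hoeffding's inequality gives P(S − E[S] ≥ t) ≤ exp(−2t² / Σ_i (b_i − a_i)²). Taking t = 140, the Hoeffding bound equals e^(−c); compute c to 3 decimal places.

0.927

Σ(b_i − a_i)² = 79·4² + 285·12² = 42304.
c = 2t² / 42304 = 2·140² / 42304 = 0.9266.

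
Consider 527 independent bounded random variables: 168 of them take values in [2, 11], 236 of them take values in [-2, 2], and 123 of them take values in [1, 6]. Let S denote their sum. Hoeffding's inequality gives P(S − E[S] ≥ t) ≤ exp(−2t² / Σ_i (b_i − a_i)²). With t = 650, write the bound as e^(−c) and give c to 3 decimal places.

41.302

Σ(b_i − a_i)² = 168·9² + 236·4² + 123·5² = 20459.
c = 2t² / 20459 = 2·650² / 20459 = 41.3021.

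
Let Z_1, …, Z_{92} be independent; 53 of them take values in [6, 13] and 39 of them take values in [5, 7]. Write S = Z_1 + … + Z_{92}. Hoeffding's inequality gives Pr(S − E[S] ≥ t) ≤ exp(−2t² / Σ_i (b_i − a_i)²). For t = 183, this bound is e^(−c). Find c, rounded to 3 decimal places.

24.329

Σ(b_i − a_i)² = 53·7² + 39·2² = 2753.
c = 2t² / 2753 = 2·183² / 2753 = 24.3291.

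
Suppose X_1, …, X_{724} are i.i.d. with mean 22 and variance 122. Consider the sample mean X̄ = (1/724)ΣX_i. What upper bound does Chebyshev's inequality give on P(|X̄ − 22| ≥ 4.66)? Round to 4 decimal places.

0.0078

Var(X̄) = Var(X_i)/n = 122/724 = 0.16851.
Chebyshev: P(|X̄ − 22| ≥ 4.66) ≤ Var(X̄)/(4.66)² = 122/(724·4.66²) = 0.0078.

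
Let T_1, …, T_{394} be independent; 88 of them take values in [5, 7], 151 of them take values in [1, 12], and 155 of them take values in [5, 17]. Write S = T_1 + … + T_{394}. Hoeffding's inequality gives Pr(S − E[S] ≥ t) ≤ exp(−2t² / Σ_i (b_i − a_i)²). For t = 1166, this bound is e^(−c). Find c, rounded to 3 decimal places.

Σ(b_i − a_i)² = 88·2² + 151·11² + 155·12² = 40943.
c = 2t² / 40943 = 2·1166² / 40943 = 66.4121.

66.412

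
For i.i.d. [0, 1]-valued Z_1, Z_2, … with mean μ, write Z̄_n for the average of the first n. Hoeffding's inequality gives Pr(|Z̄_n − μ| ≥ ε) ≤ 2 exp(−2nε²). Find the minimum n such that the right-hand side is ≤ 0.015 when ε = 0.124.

160

Require 2·exp(−2nε²) ≤ 0.015, i.e. 2nε² ≥ ln(2/0.015) = 4.892852.
So n ≥ 4.892852 / (2·0.124²) = 159.107.
The smallest integer n is 160.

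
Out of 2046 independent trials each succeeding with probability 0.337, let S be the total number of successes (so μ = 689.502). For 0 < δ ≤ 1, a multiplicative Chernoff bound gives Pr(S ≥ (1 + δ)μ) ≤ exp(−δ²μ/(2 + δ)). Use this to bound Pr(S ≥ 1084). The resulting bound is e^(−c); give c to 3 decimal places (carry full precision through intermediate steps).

87.752

Write 1084 = (1 + δ)μ, so δ = 1084/689.502 − 1 = 0.5721492…
Then the exponent is δ²μ/(2 + δ) = (1084 − μ)² / (μ·(2 + δ)) = 87.752183.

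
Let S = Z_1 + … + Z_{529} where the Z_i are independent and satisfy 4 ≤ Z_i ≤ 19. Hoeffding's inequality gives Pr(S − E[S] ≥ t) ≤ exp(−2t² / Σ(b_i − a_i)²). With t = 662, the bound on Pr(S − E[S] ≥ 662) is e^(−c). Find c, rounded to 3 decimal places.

Σ(b_i − a_i)² = 529·(15)² = 119025.
c = 2t²/119025 = 2·662²/119025 = 7.3639.

7.364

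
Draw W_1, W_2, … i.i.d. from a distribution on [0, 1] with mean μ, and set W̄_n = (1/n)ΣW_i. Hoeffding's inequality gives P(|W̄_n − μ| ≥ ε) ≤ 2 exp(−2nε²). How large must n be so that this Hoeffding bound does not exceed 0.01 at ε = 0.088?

343

Require 2·exp(−2nε²) ≤ 0.01, i.e. 2nε² ≥ ln(2/0.01) = 5.298317.
So n ≥ 5.298317 / (2·0.088²) = 342.092.
The smallest integer n is 343.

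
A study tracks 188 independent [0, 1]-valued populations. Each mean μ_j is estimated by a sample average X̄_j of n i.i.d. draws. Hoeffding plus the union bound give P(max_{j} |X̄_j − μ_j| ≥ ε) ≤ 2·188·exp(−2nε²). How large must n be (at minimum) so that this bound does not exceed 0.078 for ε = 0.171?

146

Need 2·188·exp(−2nε²) ≤ 0.078, i.e. exp(−2nε²) ≤ 0.078/376.
So 2nε² ≥ ln(376/0.078) = 8.480636.
Hence n ≥ 8.480636/(2·0.171²) = 145.013.
The smallest integer n is 146.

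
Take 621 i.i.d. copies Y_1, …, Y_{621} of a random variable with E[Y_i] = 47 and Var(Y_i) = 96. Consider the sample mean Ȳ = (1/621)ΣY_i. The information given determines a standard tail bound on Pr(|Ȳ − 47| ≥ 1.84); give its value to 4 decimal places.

0.0457

With mean and variance of each term known, Chebyshev's inequality bounds the deviation of the sum (or sample mean).
Var(Ȳ) = Var(Y_i)/n = 96/621 = 0.15459.
Chebyshev: Pr(|Ȳ − 47| ≥ 1.84) ≤ Var(Ȳ)/(1.84)² = 96/(621·1.84²) = 0.0457.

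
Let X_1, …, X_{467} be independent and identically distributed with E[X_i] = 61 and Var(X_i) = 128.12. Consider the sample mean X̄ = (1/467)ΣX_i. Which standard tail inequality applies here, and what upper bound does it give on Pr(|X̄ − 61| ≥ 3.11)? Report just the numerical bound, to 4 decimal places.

With mean and variance of each term known, Chebyshev's inequality bounds the deviation of the sum (or sample mean).
Var(X̄) = Var(X_i)/n = 128.12/467 = 0.27435.
Chebyshev: Pr(|X̄ − 61| ≥ 3.11) ≤ Var(X̄)/(3.11)² = 128.12/(467·3.11²) = 0.0284.

0.0284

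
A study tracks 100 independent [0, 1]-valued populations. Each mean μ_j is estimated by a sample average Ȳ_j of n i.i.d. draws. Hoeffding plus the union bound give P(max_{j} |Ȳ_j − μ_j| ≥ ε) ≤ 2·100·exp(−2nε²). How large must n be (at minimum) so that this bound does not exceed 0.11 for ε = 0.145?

Need 2·100·exp(−2nε²) ≤ 0.11, i.e. exp(−2nε²) ≤ 0.11/200.
So 2nε² ≥ ln(200/0.11) = 7.505592.
Hence n ≥ 7.505592/(2·0.145²) = 178.492.
The smallest integer n is 179.

179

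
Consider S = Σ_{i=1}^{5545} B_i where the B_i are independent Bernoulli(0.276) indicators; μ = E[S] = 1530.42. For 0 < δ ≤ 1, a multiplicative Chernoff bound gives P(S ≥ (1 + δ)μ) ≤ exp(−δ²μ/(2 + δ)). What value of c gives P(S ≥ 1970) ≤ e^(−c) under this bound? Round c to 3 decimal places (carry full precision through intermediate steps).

55.202

Write 1970 = (1 + δ)μ, so δ = 1970/1530.42 − 1 = 0.2872283…
Then the exponent is δ²μ/(2 + δ) = (1970 − μ)² / (μ·(2 + δ)) = 55.202112.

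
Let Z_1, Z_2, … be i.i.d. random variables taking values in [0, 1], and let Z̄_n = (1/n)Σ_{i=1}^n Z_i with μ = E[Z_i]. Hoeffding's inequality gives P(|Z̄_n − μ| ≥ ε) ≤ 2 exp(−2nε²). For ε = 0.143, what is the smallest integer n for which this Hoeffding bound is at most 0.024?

Require 2·exp(−2nε²) ≤ 0.024, i.e. 2nε² ≥ ln(2/0.024) = 4.422849.
So n ≥ 4.422849 / (2·0.143²) = 108.143.
The smallest integer n is 109.

109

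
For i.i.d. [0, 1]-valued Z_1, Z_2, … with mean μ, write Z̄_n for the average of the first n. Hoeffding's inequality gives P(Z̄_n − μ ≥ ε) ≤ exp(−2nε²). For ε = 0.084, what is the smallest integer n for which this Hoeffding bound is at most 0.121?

150

Require exp(−2nε²) ≤ 0.121, i.e. 2nε² ≥ ln(1/0.121) = 2.111965.
So n ≥ 2.111965 / (2·0.084²) = 149.657.
The smallest integer n is 150.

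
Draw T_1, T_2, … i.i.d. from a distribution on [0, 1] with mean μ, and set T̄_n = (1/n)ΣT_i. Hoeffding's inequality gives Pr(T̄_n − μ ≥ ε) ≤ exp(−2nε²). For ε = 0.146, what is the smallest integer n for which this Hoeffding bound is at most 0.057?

68

Require exp(−2nε²) ≤ 0.057, i.e. 2nε² ≥ ln(1/0.057) = 2.864704.
So n ≥ 2.864704 / (2·0.146²) = 67.196.
The smallest integer n is 68.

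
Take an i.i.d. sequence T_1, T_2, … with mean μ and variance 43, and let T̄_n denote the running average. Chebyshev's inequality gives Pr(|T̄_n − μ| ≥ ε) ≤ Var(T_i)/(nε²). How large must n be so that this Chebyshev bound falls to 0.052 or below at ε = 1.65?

Require 43/(n·1.65²) ≤ 0.052, i.e. n ≥ 43/(0.052·1.65²) = 303.737.
The smallest integer n is 304.

304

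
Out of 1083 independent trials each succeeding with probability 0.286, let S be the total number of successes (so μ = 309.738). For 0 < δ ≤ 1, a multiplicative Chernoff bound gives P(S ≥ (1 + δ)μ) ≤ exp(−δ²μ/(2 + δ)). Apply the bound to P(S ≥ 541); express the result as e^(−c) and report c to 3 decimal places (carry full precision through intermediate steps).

Write 541 = (1 + δ)μ, so δ = 541/309.738 − 1 = 0.7466375…
Then the exponent is δ²μ/(2 + δ) = (541 − μ)² / (μ·(2 + δ)) = 62.865550.

62.866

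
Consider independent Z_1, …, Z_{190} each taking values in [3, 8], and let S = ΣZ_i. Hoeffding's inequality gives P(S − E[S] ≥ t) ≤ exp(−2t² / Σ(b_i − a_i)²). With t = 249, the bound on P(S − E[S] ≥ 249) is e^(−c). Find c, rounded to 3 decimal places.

26.106

Σ(b_i − a_i)² = 190·(5)² = 4750.
c = 2t²/4750 = 2·249²/4750 = 26.1057.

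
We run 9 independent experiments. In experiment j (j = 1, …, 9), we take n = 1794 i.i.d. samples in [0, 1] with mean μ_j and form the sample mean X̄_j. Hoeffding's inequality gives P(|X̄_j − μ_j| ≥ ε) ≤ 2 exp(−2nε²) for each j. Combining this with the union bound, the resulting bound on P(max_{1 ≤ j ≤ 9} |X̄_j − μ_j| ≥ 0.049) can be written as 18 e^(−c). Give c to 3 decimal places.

Union bound over the 9 events: P(max_{1 ≤ j ≤ 9} |X̄_j − μ_j| ≥ 0.049) ≤ 9·2·exp(−2nε²) = 18 exp(−2·1794·0.049²).
So c = 2·1794·0.049² = 8.6148.

8.615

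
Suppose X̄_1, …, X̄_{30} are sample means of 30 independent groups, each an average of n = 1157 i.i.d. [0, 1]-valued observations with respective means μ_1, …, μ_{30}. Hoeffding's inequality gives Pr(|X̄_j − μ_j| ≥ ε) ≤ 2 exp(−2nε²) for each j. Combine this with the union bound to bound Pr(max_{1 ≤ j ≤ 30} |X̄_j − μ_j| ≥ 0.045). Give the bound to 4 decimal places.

Per-experiment Hoeffding bound: 2·exp(−2·1157·0.045²) = 2·exp(−4.68585) = 0.01845.
Union bound over 30 events: 30·0.01845 = 0.55349.

0.5535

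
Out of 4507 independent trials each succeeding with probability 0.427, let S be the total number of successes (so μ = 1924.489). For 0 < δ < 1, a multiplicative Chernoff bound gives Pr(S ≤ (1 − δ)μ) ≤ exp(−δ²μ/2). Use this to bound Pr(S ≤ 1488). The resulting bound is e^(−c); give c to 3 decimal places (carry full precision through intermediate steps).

Write 1488 = (1 − δ)μ, so δ = 1 − 1488/1924.489 = 0.2268077…
Then the exponent is δ²μ/2 = (μ − 1488)²/(2μ) = 49.499542.

49.500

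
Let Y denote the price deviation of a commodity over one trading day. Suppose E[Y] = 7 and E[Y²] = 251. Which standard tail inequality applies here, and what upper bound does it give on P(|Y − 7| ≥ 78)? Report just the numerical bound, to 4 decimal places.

0.0332

The first two moments determine the variance, so Chebyshev's inequality is the sharpest standard bound available.
Var(Y) = E[Y²] − (E[Y])² = 251 − 49 = 202.
Chebyshev's inequality: P(|Y − μ| ≥ t) ≤ Var(Y)/t² = 202/6084 = 0.0332.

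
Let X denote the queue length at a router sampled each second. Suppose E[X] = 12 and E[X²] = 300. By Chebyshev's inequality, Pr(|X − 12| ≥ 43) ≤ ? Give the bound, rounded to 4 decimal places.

Var(X) = E[X²] − (E[X])² = 300 − 144 = 156.
Chebyshev's inequality: Pr(|X − μ| ≥ t) ≤ Var(X)/t² = 156/1849 = 0.0844.

0.0844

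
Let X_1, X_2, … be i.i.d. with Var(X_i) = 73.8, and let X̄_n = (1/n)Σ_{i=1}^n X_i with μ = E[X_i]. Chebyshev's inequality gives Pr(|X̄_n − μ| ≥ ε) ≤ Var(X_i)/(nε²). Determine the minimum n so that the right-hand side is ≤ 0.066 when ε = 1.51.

491

Require 73.8/(n·1.51²) ≤ 0.066, i.e. n ≥ 73.8/(0.066·1.51²) = 490.409.
The smallest integer n is 491.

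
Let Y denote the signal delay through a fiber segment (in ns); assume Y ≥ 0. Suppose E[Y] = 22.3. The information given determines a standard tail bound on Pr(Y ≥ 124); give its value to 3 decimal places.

0.180

Only the mean of a non-negative variable is known, so Markov's inequality is the applicable tail bound.
Markov's inequality: for a non-negative random variable, Pr(Y ≥ a) ≤ E[Y]/a.
Here E[Y] = 22.3 and a = 124, so the bound is 22.3/124 = 0.1798.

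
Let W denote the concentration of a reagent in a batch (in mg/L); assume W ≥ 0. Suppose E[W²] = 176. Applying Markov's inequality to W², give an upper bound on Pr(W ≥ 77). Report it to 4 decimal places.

0.0297

Since W ≥ 0, the event {W ≥ 77} is the same as {W² ≥ 5929}.
Markov's inequality applied to W² gives Pr(W² ≥ 5929) ≤ E[W²]/5929 = 176/5929 = 0.0297.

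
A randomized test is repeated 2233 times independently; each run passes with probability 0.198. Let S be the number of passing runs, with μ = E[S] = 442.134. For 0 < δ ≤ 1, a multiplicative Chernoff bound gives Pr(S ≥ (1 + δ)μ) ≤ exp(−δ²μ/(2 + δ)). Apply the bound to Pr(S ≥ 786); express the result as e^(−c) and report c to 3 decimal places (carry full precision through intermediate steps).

Write 786 = (1 + δ)μ, so δ = 786/442.134 − 1 = 0.7777416…
Then the exponent is δ²μ/(2 + δ) = (786 − μ)² / (μ·(2 + δ)) = 96.279255.

96.279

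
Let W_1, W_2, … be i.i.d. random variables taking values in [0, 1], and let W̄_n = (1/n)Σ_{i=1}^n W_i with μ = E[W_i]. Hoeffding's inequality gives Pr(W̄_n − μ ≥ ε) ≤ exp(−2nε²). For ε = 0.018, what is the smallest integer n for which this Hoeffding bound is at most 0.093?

3666

Require exp(−2nε²) ≤ 0.093, i.e. 2nε² ≥ ln(1/0.093) = 2.375156.
So n ≥ 2.375156 / (2·0.018²) = 3665.364.
The smallest integer n is 3666.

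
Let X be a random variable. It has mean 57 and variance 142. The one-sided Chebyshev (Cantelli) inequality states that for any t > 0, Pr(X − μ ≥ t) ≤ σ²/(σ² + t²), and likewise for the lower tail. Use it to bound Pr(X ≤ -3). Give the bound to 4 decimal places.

0.0379

Here σ² = 142 and t = 60, so σ² + t² = 3742.
Cantelli's bound: 142/3742 = 0.0379.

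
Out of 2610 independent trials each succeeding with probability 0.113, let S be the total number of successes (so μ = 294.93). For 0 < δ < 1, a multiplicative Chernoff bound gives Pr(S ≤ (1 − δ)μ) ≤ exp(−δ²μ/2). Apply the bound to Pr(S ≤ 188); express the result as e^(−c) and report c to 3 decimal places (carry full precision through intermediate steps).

19.384

Write 188 = (1 − δ)μ, so δ = 1 − 188/294.93 = 0.3625606…
Then the exponent is δ²μ/2 = (μ − 188)²/(2μ) = 19.384303.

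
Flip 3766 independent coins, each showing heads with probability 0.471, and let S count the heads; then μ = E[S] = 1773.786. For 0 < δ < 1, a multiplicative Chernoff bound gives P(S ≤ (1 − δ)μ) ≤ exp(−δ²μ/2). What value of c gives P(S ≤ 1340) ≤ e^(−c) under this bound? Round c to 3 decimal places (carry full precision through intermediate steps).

53.042

Write 1340 = (1 − δ)μ, so δ = 1 − 1340/1773.786 = 0.2445537…
Then the exponent is δ²μ/2 = (μ − 1340)²/(2μ) = 53.041994.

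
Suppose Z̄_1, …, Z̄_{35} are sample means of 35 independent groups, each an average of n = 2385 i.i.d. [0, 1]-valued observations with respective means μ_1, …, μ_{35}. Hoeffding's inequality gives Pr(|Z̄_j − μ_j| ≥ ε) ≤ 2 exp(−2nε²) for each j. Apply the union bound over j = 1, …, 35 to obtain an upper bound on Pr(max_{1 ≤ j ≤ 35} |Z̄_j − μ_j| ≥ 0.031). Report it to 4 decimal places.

0.7150

Per-experiment Hoeffding bound: 2·exp(−2·2385·0.031²) = 2·exp(−4.58397) = 0.020429.
Union bound over 35 events: 35·0.020429 = 0.71500.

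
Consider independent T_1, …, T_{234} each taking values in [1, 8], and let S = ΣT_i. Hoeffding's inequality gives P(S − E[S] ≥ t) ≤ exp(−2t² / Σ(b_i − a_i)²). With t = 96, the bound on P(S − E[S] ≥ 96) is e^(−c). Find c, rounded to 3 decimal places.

Σ(b_i − a_i)² = 234·(7)² = 11466.
c = 2t²/11466 = 2·96²/11466 = 1.6075.

1.608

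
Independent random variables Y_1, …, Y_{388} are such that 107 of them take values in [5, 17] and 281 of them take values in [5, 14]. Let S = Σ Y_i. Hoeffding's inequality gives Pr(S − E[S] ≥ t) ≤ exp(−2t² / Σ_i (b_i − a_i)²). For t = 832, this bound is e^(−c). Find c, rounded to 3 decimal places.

Σ(b_i − a_i)² = 107·12² + 281·9² = 38169.
c = 2t² / 38169 = 2·832² / 38169 = 36.2715.

36.272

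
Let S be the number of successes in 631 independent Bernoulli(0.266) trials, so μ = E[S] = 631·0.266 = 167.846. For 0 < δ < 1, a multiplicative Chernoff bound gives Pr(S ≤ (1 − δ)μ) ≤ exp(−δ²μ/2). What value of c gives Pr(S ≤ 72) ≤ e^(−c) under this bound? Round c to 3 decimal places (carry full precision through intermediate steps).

Write 72 = (1 − δ)μ, so δ = 1 − 72/167.846 = 0.5710354…
Then the exponent is δ²μ/2 = (μ − 72)²/(2μ) = 27.365727.

27.366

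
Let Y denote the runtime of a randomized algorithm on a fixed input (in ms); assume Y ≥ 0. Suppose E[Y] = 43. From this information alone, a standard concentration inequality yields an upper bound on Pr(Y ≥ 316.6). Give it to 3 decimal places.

Only the mean of a non-negative variable is known, so Markov's inequality is the applicable tail bound.
Markov's inequality: for a non-negative random variable, Pr(Y ≥ a) ≤ E[Y]/a.
Here E[Y] = 43 and a = 316.6, so the bound is 43/316.6 = 0.1358.

0.136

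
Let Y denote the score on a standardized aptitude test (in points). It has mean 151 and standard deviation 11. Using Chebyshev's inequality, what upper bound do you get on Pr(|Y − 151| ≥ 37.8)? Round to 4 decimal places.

0.0847

Chebyshev: Pr(|Y − μ| ≥ t) ≤ Var(Y)/t².
Var(Y) = σ² = 11² = 121.
Bound = 121 / 1428.84 = 0.0847.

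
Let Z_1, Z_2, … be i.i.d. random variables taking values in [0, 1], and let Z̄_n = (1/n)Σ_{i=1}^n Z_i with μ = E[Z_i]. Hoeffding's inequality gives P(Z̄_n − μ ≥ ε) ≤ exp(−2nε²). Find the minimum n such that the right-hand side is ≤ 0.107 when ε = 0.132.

Require exp(−2nε²) ≤ 0.107, i.e. 2nε² ≥ ln(1/0.107) = 2.234926.
So n ≥ 2.234926 / (2·0.132²) = 64.134.
The smallest integer n is 65.

65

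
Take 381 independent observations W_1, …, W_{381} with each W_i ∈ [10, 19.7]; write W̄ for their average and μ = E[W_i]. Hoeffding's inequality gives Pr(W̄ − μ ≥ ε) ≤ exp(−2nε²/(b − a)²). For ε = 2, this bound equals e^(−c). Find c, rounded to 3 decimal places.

32.395

c = 2nε²/(b − a)² = 2·381·2² / 9.7² = 32.3945.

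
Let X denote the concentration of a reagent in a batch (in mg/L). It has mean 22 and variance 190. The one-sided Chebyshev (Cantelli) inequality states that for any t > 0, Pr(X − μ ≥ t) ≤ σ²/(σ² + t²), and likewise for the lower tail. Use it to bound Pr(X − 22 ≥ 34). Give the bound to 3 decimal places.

0.141

Here σ² = 190 and t = 34, so σ² + t² = 1346.
Cantelli's bound: 190/1346 = 0.1412.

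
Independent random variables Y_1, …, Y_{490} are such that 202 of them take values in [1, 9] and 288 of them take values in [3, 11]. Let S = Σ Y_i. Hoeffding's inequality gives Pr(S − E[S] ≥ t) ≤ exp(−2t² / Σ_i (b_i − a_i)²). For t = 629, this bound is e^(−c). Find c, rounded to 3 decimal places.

25.232

Σ(b_i − a_i)² = 202·8² + 288·8² = 31360.
c = 2t² / 31360 = 2·629² / 31360 = 25.2322.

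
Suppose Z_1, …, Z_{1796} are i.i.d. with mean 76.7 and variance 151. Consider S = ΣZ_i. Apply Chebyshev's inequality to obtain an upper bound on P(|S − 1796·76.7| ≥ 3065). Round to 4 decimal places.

Var(S) = n·Var(Z_i) = 1796·151 = 271196.
Chebyshev: P(|S − 1796·76.7| ≥ 3065) ≤ Var(S)/3065² = 271196/9394225 = 0.0289.

0.0289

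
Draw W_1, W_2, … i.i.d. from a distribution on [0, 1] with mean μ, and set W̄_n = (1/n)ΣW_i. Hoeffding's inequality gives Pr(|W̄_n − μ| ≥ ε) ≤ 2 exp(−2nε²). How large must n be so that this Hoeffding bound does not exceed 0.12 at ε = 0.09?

174

Require 2·exp(−2nε²) ≤ 0.12, i.e. 2nε² ≥ ln(2/0.12) = 2.813411.
So n ≥ 2.813411 / (2·0.09²) = 173.667.
The smallest integer n is 174.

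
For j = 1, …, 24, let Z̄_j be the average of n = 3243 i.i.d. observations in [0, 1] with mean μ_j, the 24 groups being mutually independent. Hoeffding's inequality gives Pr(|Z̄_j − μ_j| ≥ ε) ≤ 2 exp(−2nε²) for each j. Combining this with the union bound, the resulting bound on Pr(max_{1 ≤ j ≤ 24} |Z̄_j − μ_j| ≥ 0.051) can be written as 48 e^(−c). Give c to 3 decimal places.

Union bound over the 24 events: Pr(max_{1 ≤ j ≤ 24} |Z̄_j − μ_j| ≥ 0.051) ≤ 24·2·exp(−2nε²) = 48 exp(−2·3243·0.051²).
So c = 2·3243·0.051² = 16.8701.

16.870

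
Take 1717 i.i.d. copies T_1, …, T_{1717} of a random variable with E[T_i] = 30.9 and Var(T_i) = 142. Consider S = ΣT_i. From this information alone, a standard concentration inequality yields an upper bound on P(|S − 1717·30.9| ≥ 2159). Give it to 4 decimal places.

0.0523

With mean and variance of each term known, Chebyshev's inequality bounds the deviation of the sum (or sample mean).
Var(S) = n·Var(T_i) = 1717·142 = 243814.
Chebyshev: P(|S − 1717·30.9| ≥ 2159) ≤ Var(S)/2159² = 243814/4661281 = 0.0523.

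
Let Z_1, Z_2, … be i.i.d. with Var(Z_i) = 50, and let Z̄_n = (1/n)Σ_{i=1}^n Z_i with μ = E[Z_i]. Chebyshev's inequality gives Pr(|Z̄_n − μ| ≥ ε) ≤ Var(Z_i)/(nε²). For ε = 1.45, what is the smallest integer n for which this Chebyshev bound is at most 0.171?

Require 50/(n·1.45²) ≤ 0.171, i.e. n ≥ 50/(0.171·1.45²) = 139.071.
The smallest integer n is 140.

140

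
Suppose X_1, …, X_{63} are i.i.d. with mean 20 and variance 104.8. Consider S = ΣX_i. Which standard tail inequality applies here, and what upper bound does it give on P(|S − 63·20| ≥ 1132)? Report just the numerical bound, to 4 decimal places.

With mean and variance of each term known, Chebyshev's inequality bounds the deviation of the sum (or sample mean).
Var(S) = n·Var(X_i) = 63·104.8 = 6602.4.
Chebyshev: P(|S − 63·20| ≥ 1132) ≤ Var(S)/1132² = 6602.4/1281424 = 0.0052.

0.0052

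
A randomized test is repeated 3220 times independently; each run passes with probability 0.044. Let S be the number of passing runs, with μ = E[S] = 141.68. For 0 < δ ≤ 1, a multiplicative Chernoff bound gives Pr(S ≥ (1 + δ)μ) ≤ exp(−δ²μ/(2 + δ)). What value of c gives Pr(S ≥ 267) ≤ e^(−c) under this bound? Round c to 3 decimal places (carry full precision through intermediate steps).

38.429

Write 267 = (1 + δ)μ, so δ = 267/141.68 − 1 = 0.8845285…
Then the exponent is δ²μ/(2 + δ) = (267 − μ)² / (μ·(2 + δ)) = 38.428850.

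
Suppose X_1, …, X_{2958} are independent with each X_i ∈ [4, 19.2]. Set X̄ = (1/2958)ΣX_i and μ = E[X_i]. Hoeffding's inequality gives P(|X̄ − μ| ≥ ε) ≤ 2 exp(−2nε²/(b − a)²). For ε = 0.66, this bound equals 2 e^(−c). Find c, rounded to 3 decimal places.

11.154

c = 2nε²/(b − a)² = 2·2958·0.66² / 15.2² = 11.1540.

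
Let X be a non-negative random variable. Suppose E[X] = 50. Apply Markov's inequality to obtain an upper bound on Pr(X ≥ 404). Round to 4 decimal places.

Markov's inequality: for a non-negative random variable, Pr(X ≥ a) ≤ E[X]/a.
Here E[X] = 50 and a = 404, so the bound is 50/404 = 0.1238.

0.1238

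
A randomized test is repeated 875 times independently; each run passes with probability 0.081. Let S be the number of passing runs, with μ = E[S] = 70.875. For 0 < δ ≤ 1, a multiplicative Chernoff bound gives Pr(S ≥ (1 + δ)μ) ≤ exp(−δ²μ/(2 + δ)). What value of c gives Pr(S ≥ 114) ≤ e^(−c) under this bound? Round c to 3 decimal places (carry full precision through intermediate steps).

10.060

Write 114 = (1 + δ)μ, so δ = 114/70.875 − 1 = 0.6084656…
Then the exponent is δ²μ/(2 + δ) = (114 − μ)² / (μ·(2 + δ)) = 10.059584.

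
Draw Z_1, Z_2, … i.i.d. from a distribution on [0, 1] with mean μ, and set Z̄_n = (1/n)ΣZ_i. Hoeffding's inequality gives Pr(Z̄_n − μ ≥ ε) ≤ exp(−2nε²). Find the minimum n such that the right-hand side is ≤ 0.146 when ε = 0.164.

36

Require exp(−2nε²) ≤ 0.146, i.e. 2nε² ≥ ln(1/0.146) = 1.924149.
So n ≥ 1.924149 / (2·0.164²) = 35.770.
The smallest integer n is 36.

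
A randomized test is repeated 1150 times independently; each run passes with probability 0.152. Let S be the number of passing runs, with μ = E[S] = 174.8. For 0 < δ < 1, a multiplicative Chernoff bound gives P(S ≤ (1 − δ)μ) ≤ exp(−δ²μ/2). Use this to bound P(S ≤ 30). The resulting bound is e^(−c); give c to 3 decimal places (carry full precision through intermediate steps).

Write 30 = (1 − δ)μ, so δ = 1 − 30/174.8 = 0.8283753…
Then the exponent is δ²μ/2 = (μ − 30)²/(2μ) = 59.974371.

59.974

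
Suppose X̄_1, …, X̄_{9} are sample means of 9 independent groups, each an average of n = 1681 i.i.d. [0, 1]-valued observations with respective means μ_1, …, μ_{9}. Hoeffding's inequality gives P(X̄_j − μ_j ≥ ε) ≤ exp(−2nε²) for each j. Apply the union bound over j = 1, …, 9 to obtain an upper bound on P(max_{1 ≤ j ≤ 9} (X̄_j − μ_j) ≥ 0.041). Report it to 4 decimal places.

0.0316

Per-experiment Hoeffding bound: exp(−2·1681·0.041²) = exp(−5.65152) = 0.0035122.
Union bound over 9 events: 9·0.0035122 = 0.03161.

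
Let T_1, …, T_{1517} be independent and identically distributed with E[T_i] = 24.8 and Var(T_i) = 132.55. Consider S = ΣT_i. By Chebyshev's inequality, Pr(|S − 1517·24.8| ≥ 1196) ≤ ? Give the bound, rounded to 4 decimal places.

Var(S) = n·Var(T_i) = 1517·132.55 = 201078.35.
Chebyshev: Pr(|S − 1517·24.8| ≥ 1196) ≤ Var(S)/1196² = 201078.35/1430416 = 0.1406.

0.1406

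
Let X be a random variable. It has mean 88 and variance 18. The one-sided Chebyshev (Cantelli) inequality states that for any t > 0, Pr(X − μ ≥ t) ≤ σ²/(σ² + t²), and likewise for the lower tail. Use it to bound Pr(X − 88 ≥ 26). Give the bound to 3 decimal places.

Here σ² = 18 and t = 26, so σ² + t² = 694.
Cantelli's bound: 18/694 = 0.0259.

0.026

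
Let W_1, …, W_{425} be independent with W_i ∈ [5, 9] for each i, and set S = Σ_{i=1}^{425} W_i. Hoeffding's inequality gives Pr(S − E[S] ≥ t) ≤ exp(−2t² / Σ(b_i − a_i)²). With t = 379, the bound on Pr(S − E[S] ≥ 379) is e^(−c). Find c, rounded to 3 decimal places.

Σ(b_i − a_i)² = 425·(4)² = 6800.
c = 2t²/6800 = 2·379²/6800 = 42.2474.

42.247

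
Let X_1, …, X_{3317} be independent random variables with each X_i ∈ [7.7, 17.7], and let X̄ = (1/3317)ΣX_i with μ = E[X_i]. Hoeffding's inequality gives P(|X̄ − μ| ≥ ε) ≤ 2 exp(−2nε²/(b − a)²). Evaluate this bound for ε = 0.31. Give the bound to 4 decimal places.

Exponent: 2nε²/(b − a)² = 2·3317·0.31² / 10² = 6.37527.
Bound = 2·exp(−6.37527) = 0.00341.

0.0034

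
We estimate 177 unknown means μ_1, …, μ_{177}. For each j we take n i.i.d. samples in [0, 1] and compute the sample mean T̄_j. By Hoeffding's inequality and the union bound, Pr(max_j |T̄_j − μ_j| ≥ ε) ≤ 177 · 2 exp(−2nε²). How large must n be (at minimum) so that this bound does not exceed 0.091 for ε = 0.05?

1654

Need 2·177·exp(−2nε²) ≤ 0.091, i.e. exp(−2nε²) ≤ 0.091/354.
So 2nε² ≥ ln(354/0.091) = 8.266193.
Hence n ≥ 8.266193/(2·0.05²) = 1653.239.
The smallest integer n is 1654.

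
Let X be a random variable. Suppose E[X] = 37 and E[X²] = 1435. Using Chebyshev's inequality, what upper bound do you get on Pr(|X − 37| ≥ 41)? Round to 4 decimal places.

Var(X) = E[X²] − (E[X])² = 1435 − 1369 = 66.
Chebyshev's inequality: Pr(|X − μ| ≥ t) ≤ Var(X)/t² = 66/1681 = 0.0393.

0.0393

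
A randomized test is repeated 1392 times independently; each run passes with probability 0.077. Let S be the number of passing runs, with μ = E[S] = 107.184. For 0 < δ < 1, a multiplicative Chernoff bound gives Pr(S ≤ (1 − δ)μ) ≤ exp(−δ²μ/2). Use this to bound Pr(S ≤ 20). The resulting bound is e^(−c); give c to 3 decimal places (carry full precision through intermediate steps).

Write 20 = (1 − δ)μ, so δ = 1 − 20/107.184 = 0.813405…
Then the exponent is δ²μ/2 = (μ − 20)²/(2μ) = 35.457950.

35.458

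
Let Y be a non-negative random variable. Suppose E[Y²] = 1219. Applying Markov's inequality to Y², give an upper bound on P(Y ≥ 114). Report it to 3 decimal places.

0.094

Since Y ≥ 0, the event {Y ≥ 114} is the same as {Y² ≥ 12996}.
Markov's inequality applied to Y² gives P(Y² ≥ 12996) ≤ E[Y²]/12996 = 1219/12996 = 0.0938.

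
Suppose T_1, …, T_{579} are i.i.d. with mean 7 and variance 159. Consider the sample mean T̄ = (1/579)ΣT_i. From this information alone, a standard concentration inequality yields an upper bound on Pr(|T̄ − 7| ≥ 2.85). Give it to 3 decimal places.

0.034

With mean and variance of each term known, Chebyshev's inequality bounds the deviation of the sum (or sample mean).
Var(T̄) = Var(T_i)/n = 159/579 = 0.27461.
Chebyshev: Pr(|T̄ − 7| ≥ 2.85) ≤ Var(T̄)/(2.85)² = 159/(579·2.85²) = 0.0338.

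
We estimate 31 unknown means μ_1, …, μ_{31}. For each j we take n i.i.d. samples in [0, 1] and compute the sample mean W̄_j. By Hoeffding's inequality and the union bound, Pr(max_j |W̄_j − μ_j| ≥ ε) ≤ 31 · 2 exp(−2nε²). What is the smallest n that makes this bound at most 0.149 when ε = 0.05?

1207

Need 2·31·exp(−2nε²) ≤ 0.149, i.e. exp(−2nε²) ≤ 0.149/62.
So 2nε² ≥ ln(62/0.149) = 6.030943.
Hence n ≥ 6.030943/(2·0.05²) = 1206.189.
The smallest integer n is 1207.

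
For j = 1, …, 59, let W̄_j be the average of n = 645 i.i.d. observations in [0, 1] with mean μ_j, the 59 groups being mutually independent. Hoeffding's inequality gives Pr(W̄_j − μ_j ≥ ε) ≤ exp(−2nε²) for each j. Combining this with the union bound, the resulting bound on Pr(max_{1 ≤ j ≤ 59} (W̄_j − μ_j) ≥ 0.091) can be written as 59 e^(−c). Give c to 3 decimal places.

Union bound over the 59 events: Pr(max_{1 ≤ j ≤ 59} (W̄_j − μ_j) ≥ 0.091) ≤ 59·exp(−2nε²) = 59 exp(−2·645·0.091²).
So c = 2·645·0.091² = 10.6825.

10.682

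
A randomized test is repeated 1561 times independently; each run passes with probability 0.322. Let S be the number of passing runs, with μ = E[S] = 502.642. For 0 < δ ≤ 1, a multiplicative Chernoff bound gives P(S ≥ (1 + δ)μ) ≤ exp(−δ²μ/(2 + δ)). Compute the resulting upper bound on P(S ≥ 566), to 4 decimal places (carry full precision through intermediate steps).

0.0234

Write 566 = (1 + δ)μ, so δ = 566/502.642 − 1 = 0.12605…
Then the exponent is δ²μ/(2 + δ) = (566 − μ)² / (μ·(2 + δ)) = 3.756390.
Bound = exp(−3.756390) = 0.02337.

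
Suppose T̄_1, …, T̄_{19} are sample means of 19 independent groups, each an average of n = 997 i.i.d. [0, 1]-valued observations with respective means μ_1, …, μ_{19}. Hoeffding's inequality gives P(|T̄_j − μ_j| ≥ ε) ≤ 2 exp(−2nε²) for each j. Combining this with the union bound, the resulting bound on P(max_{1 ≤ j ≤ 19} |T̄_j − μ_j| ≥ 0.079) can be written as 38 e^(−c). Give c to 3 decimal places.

12.445

Union bound over the 19 events: P(max_{1 ≤ j ≤ 19} |T̄_j − μ_j| ≥ 0.079) ≤ 19·2·exp(−2nε²) = 38 exp(−2·997·0.079²).
So c = 2·997·0.079² = 12.4446.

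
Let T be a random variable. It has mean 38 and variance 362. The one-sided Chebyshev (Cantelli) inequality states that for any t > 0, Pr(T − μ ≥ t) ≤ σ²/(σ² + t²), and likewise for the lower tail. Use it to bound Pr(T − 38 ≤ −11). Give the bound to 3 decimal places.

Here σ² = 362 and t = 11, so σ² + t² = 483.
Cantelli's bound: 362/483 = 0.7495.

0.749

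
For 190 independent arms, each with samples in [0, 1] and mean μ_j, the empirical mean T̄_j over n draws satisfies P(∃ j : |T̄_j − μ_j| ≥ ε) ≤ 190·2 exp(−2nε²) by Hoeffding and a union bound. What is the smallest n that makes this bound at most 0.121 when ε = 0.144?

Need 2·190·exp(−2nε²) ≤ 0.121, i.e. exp(−2nε²) ≤ 0.121/380.
So 2nε² ≥ ln(380/0.121) = 8.052136.
Hence n ≥ 8.052136/(2·0.144²) = 194.158.
The smallest integer n is 195.

195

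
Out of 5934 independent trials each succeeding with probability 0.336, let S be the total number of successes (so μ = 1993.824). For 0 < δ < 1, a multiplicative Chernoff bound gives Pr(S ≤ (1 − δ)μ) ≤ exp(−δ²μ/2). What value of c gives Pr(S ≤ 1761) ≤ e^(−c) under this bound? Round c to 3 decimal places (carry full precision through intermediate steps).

Write 1761 = (1 − δ)μ, so δ = 1 − 1761/1993.824 = 0.1167726…
Then the exponent is δ²μ/2 = (μ − 1761)²/(2μ) = 13.593731.

13.594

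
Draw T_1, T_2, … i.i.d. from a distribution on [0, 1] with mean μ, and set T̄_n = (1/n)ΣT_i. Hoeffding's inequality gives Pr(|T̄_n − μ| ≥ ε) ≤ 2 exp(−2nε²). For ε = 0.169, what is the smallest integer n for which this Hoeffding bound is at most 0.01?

Require 2·exp(−2nε²) ≤ 0.01, i.e. 2nε² ≥ ln(2/0.01) = 5.298317.
So n ≥ 5.298317 / (2·0.169²) = 92.754.
The smallest integer n is 93.

93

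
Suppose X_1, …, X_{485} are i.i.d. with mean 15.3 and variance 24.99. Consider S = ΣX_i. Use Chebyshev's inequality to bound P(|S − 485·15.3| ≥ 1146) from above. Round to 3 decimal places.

0.009

Var(S) = n·Var(X_i) = 485·24.99 = 12120.15.
Chebyshev: P(|S − 485·15.3| ≥ 1146) ≤ Var(S)/1146² = 12120.15/1313316 = 0.0092.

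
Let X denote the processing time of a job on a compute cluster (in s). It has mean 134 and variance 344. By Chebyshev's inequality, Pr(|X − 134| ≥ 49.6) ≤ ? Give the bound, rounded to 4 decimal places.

0.1398

Chebyshev: Pr(|X − μ| ≥ t) ≤ Var(X)/t².
Bound = 344 / 2460.16 = 0.1398.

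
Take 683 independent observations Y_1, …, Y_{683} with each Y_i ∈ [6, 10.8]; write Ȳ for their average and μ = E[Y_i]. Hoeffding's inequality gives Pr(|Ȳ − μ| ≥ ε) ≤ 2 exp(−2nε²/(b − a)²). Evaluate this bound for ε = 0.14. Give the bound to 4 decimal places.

Exponent: 2nε²/(b − a)² = 2·683·0.14² / 4.8² = 1.16205.
Bound = 2·exp(−1.16205) = 0.62569.

0.6257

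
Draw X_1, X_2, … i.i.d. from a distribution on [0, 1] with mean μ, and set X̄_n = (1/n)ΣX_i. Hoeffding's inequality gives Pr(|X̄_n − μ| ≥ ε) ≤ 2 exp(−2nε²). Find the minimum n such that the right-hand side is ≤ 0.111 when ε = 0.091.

175

Require 2·exp(−2nε²) ≤ 0.111, i.e. 2nε² ≥ ln(2/0.111) = 2.891372.
So n ≥ 2.891372 / (2·0.091²) = 174.579.
The smallest integer n is 175.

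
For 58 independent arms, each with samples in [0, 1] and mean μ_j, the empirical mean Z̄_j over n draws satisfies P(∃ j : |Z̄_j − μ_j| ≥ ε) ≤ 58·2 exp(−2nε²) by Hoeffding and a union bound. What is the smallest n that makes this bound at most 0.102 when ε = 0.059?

1011

Need 2·58·exp(−2nε²) ≤ 0.102, i.e. exp(−2nε²) ≤ 0.102/116.
So 2nε² ≥ ln(116/0.102) = 7.036373.
Hence n ≥ 7.036373/(2·0.059²) = 1010.683.
The smallest integer n is 1011.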